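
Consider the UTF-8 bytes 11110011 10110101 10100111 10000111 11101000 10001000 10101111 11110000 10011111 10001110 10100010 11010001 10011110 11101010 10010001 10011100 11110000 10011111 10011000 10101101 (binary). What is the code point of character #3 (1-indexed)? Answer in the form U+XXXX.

Offset 0: leading byte 0xF3 = 11110011 → 4-byte char #1 = F3 B5 A7 87.
Offset 4: leading byte 0xE8 = 11101000 → 3-byte char #2 = E8 88 AF.
Offset 7: leading byte 0xF0 = 11110000 → 4-byte char #3 = F0 9F 8E A2.
Leading byte 0xF0 = 11110000 matches 11110xxx → 4-byte sequence.
Byte 1: 0xF0 = 11110000, payload 000 (3 bits).
Byte 2: 0x9F = 10011111 (10xxxxxx ✓), payload 011111.
Byte 3: 0x8E = 10001110 (10xxxxxx ✓), payload 001110.
Byte 4: 0xA2 = 10100010 (10xxxxxx ✓), payload 100010.
Concatenate: 000011111001110100010 = 0x1F3A2 (21 bits → U+1F3A2).

U+1F3A2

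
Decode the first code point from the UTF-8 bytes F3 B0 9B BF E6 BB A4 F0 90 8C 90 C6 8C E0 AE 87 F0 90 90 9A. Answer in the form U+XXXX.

U+F06FF

Offset 0: leading byte 0xF3 = 11110011 → 4-byte char #1 = F3 B0 9B BF.
Leading byte 0xF3 = 11110011 matches 11110xxx → 4-byte sequence.
Byte 1: 0xF3 = 11110011, payload 011 (3 bits).
Byte 2: 0xB0 = 10110000 (10xxxxxx ✓), payload 110000.
Byte 3: 0x9B = 10011011 (10xxxxxx ✓), payload 011011.
Byte 4: 0xBF = 10111111 (10xxxxxx ✓), payload 111111.
Concatenate: 011110000011011111111 = 0xF06FF (21 bits → U+F06FF).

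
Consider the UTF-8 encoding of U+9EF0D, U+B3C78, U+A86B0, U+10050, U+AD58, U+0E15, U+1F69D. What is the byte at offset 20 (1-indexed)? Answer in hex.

0xE0

1-indexed offset 20 is 0-indexed offset 19.
U+9EF0D → 4-byte form F2 9E BC 8D at offsets 0–3.
U+B3C78 → 4-byte form F2 B3 B1 B8 at offsets 4–7.
U+A86B0 → 4-byte form F2 A8 9A B0 at offsets 8–11.
U+10050 → 4-byte form F0 90 81 90 at offsets 12–15.
U+AD58 → 3-byte form EA B5 98 at offsets 16–18.
U+0E15 → 3-byte form E0 B8 95 at offsets 19–21.
Offset 19 falls in char 6's range; it's byte 1 of E0 B8 95 = 0xE0.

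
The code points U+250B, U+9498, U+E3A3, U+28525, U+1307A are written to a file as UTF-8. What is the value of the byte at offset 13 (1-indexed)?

1-indexed offset 13 is 0-indexed offset 12.
U+250B → 3-byte form E2 94 8B at offsets 0–2.
U+9498 → 3-byte form E9 92 98 at offsets 3–5.
U+E3A3 → 3-byte form EE 8E A3 at offsets 6–8.
U+28525 → 4-byte form F0 A8 94 A5 at offsets 9–12.
Offset 12 falls in char 4's range; it's byte 4 of F0 A8 94 A5 = 0xA5.

0xA5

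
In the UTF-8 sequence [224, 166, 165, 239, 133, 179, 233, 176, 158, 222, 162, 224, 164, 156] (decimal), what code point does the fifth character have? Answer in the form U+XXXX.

Offset 0: leading byte 0xE0 = 11100000 → 3-byte char #1 = E0 A6 A5.
Offset 3: leading byte 0xEF = 11101111 → 3-byte char #2 = EF 85 B3.
Offset 6: leading byte 0xE9 = 11101001 → 3-byte char #3 = E9 B0 9E.
Offset 9: leading byte 0xDE = 11011110 → 2-byte char #4 = DE A2.
Offset 11: leading byte 0xE0 = 11100000 → 3-byte char #5 = E0 A4 9C.
Leading byte 0xE0 = 11100000 matches 1110xxxx → 3-byte sequence.
Byte 1: 0xE0 = 11100000, payload 0000 (4 bits).
Byte 2: 0xA4 = 10100100 (10xxxxxx ✓), payload 100100.
Byte 3: 0x9C = 10011100 (10xxxxxx ✓), payload 011100.
Concatenate: 0000100100011100 = 0x91C (16 bits → U+091C).

U+091C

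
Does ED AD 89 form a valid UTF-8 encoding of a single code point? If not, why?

Structurally a 3-byte sequence; payload = 0xDB49.
But 0xDB49 is in U+D800–U+DFFF, the surrogate range. Surrogates are not Unicode scalar values and are forbidden in UTF-8.

invalid (encodes a surrogate (U+D800–U+DFFF))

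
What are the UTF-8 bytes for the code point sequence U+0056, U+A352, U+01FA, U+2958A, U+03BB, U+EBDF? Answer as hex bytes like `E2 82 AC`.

56 EA 8D 92 C7 BA F0 A9 96 8A CE BB EE AF 9F

U+0056: 1-byte form → 56.
U+A352: 3-byte form → EA 8D 92.
U+01FA: 2-byte form → C7 BA.
U+2958A: 4-byte form → F0 A9 96 8A.
U+03BB: 2-byte form → CE BB.
U+EBDF: 3-byte form → EE AF 9F.
Concatenated (15 bytes): 56 EA 8D 92 C7 BA F0 A9 96 8A CE BB EE AF 9F.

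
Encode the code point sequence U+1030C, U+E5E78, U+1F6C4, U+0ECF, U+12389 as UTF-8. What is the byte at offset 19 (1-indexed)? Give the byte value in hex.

1-indexed offset 19 is 0-indexed offset 18.
U+1030C → 4-byte form F0 90 8C 8C at offsets 0–3.
U+E5E78 → 4-byte form F3 A5 B9 B8 at offsets 4–7.
U+1F6C4 → 4-byte form F0 9F 9B 84 at offsets 8–11.
U+0ECF → 3-byte form E0 BB 8F at offsets 12–14.
U+12389 → 4-byte form F0 92 8E 89 at offsets 15–18.
Offset 18 falls in char 5's range; it's byte 4 of F0 92 8E 89 = 0x89.

0x89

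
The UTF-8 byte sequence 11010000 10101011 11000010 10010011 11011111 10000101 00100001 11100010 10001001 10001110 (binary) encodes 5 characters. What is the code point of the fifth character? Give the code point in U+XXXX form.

Offset 0: leading byte 0xD0 = 11010000 → 2-byte char #1 = D0 AB.
Offset 2: leading byte 0xC2 = 11000010 → 2-byte char #2 = C2 93.
Offset 4: leading byte 0xDF = 11011111 → 2-byte char #3 = DF 85.
Offset 6: leading byte 0x21 = 00100001 → 1-byte char #4 = 21.
Offset 7: leading byte 0xE2 = 11100010 → 3-byte char #5 = E2 89 8E.
Leading byte 0xE2 = 11100010 matches 1110xxxx → 3-byte sequence.
Byte 1: 0xE2 = 11100010, payload 0010 (4 bits).
Byte 2: 0x89 = 10001001 (10xxxxxx ✓), payload 001001.
Byte 3: 0x8E = 10001110 (10xxxxxx ✓), payload 001110.
Concatenate: 0010001001001110 = 0x224E (16 bits → U+224E).

U+224E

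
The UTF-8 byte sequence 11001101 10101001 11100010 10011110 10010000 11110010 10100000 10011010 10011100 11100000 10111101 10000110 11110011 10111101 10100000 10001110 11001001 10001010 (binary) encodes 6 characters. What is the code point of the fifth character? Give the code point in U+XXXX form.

U+FD80E

Offset 0: leading byte 0xCD = 11001101 → 2-byte char #1 = CD A9.
Offset 2: leading byte 0xE2 = 11100010 → 3-byte char #2 = E2 9E 90.
Offset 5: leading byte 0xF2 = 11110010 → 4-byte char #3 = F2 A0 9A 9C.
Offset 9: leading byte 0xE0 = 11100000 → 3-byte char #4 = E0 BD 86.
Offset 12: leading byte 0xF3 = 11110011 → 4-byte char #5 = F3 BD A0 8E.
Leading byte 0xF3 = 11110011 matches 11110xxx → 4-byte sequence.
Byte 1: 0xF3 = 11110011, payload 011 (3 bits).
Byte 2: 0xBD = 10111101 (10xxxxxx ✓), payload 111101.
Byte 3: 0xA0 = 10100000 (10xxxxxx ✓), payload 100000.
Byte 4: 0x8E = 10001110 (10xxxxxx ✓), payload 001110.
Concatenate: 011111101100000001110 = 0xFD80E (21 bits → U+FD80E).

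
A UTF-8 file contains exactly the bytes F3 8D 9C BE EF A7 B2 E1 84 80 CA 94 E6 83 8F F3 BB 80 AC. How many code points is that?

6

Byte at offset 0: 0xF3 = 11110011 → 4-byte char (#1). Advance 4.
Byte at offset 4: 0xEF = 11101111 → 3-byte char (#2). Advance 3.
Byte at offset 7: 0xE1 = 11100001 → 3-byte char (#3). Advance 3.
Byte at offset 10: 0xCA = 11001010 → 2-byte char (#4). Advance 2.
Byte at offset 12: 0xE6 = 11100110 → 3-byte char (#5). Advance 3.
Byte at offset 15: 0xF3 = 11110011 → 4-byte char (#6). Advance 4.
Reached end at offset 19 after 6 code points.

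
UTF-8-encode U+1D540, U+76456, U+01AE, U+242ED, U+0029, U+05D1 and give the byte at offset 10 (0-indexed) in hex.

0xF0

U+1D540 → 4-byte form F0 9D 95 80 at offsets 0–3.
U+76456 → 4-byte form F1 B6 91 96 at offsets 4–7.
U+01AE → 2-byte form C6 AE at offsets 8–9.
U+242ED → 4-byte form F0 A4 8B AD at offsets 10–13.
Offset 10 falls in char 4's range; it's byte 1 of F0 A4 8B AD = 0xF0.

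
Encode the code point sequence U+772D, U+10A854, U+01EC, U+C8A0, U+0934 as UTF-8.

E7 9C AD F4 8A A1 94 C7 AC EC A2 A0 E0 A4 B4

U+772D: 3-byte form → E7 9C AD.
U+10A854: 4-byte form → F4 8A A1 94.
U+01EC: 2-byte form → C7 AC.
U+C8A0: 3-byte form → EC A2 A0.
U+0934: 3-byte form → E0 A4 B4.
Concatenated (15 bytes): E7 9C AD F4 8A A1 94 C7 AC EC A2 A0 E0 A4 B4.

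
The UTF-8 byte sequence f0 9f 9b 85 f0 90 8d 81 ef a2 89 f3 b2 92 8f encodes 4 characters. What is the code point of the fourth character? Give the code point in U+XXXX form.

U+F248F

Offset 0: leading byte 0xF0 = 11110000 → 4-byte char #1 = F0 9F 9B 85.
Offset 4: leading byte 0xF0 = 11110000 → 4-byte char #2 = F0 90 8D 81.
Offset 8: leading byte 0xEF = 11101111 → 3-byte char #3 = EF A2 89.
Offset 11: leading byte 0xF3 = 11110011 → 4-byte char #4 = F3 B2 92 8F.
Leading byte 0xF3 = 11110011 matches 11110xxx → 4-byte sequence.
Byte 1: 0xF3 = 11110011, payload 011 (3 bits).
Byte 2: 0xB2 = 10110010 (10xxxxxx ✓), payload 110010.
Byte 3: 0x92 = 10010010 (10xxxxxx ✓), payload 010010.
Byte 4: 0x8F = 10001111 (10xxxxxx ✓), payload 001111.
Concatenate: 011110010010010001111 = 0xF248F (21 bits → U+F248F).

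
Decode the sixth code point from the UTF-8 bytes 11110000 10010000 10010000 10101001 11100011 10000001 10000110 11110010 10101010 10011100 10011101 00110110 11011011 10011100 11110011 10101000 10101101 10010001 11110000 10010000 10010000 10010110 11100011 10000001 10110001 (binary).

U+E8B51

Offset 0: leading byte 0xF0 = 11110000 → 4-byte char #1 = F0 90 90 A9.
Offset 4: leading byte 0xE3 = 11100011 → 3-byte char #2 = E3 81 86.
Offset 7: leading byte 0xF2 = 11110010 → 4-byte char #3 = F2 AA 9C 9D.
Offset 11: leading byte 0x36 = 00110110 → 1-byte char #4 = 36.
Offset 12: leading byte 0xDB = 11011011 → 2-byte char #5 = DB 9C.
Offset 14: leading byte 0xF3 = 11110011 → 4-byte char #6 = F3 A8 AD 91.
Leading byte 0xF3 = 11110011 matches 11110xxx → 4-byte sequence.
Byte 1: 0xF3 = 11110011, payload 011 (3 bits).
Byte 2: 0xA8 = 10101000 (10xxxxxx ✓), payload 101000.
Byte 3: 0xAD = 10101101 (10xxxxxx ✓), payload 101101.
Byte 4: 0x91 = 10010001 (10xxxxxx ✓), payload 010001.
Concatenate: 011101000101101010001 = 0xE8B51 (21 bits → U+E8B51).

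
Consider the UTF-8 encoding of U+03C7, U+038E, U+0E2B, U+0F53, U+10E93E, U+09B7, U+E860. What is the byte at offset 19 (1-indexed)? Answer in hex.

1-indexed offset 19 is 0-indexed offset 18.
U+03C7 → 2-byte form CF 87 at offsets 0–1.
U+038E → 2-byte form CE 8E at offsets 2–3.
U+0E2B → 3-byte form E0 B8 AB at offsets 4–6.
U+0F53 → 3-byte form E0 BD 93 at offsets 7–9.
U+10E93E → 4-byte form F4 8E A4 BE at offsets 10–13.
U+09B7 → 3-byte form E0 A6 B7 at offsets 14–16.
U+E860 → 3-byte form EE A1 A0 at offsets 17–19.
Offset 18 falls in char 7's range; it's byte 2 of EE A1 A0 = 0xA1.

0xA1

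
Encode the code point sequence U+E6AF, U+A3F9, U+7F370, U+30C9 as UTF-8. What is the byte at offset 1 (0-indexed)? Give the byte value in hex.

0x9A

U+E6AF → 3-byte form EE 9A AF at offsets 0–2.
Offset 1 falls in char 1's range; it's byte 2 of EE 9A AF = 0x9A.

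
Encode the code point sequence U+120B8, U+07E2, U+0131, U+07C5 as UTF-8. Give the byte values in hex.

U+120B8: 4-byte form → F0 92 82 B8.
U+07E2: 2-byte form → DF A2.
U+0131: 2-byte form → C4 B1.
U+07C5: 2-byte form → DF 85.
Concatenated (10 bytes): F0 92 82 B8 DF A2 C4 B1 DF 85.

F0 92 82 B8 DF A2 C4 B1 DF 85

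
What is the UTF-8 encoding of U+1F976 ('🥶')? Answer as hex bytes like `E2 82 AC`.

U+1F976 = 0x1F976 = 129398 decimal. In range U+10000–U+10FFFF → 4-byte form: 11110xxx 10xxxxxx 10xxxxxx 10xxxxxx.
Binary (21 bits): 000011111100101110110.
Split 3+6+6+6: 000 | 011111 | 100101 | 110110.
Byte 1: 11110000 = 0xF0.
Byte 2: 10011111 = 0x9F.
Byte 3: 10100101 = 0xA5.
Byte 4: 10110110 = 0xB6.

F0 9F A5 B6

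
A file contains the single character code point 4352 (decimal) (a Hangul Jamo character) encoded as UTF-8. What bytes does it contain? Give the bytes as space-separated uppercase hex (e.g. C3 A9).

U+1100 = 0x1100 = 4352 decimal. In range U+0800–U+FFFF → 3-byte form: 1110xxxx 10xxxxxx 10xxxxxx.
Binary (16 bits): 0001000100000000.
Split 4+6+6: 0001 | 000100 | 000000.
Byte 1: 11100001 = 0xE1.
Byte 2: 10000100 = 0x84.
Byte 3: 10000000 = 0x80.

E1 84 80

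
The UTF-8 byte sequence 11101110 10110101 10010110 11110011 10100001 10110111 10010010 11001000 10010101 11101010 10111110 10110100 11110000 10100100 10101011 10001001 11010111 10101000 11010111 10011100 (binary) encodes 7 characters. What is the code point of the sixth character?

Offset 0: leading byte 0xEE = 11101110 → 3-byte char #1 = EE B5 96.
Offset 3: leading byte 0xF3 = 11110011 → 4-byte char #2 = F3 A1 B7 92.
Offset 7: leading byte 0xC8 = 11001000 → 2-byte char #3 = C8 95.
Offset 9: leading byte 0xEA = 11101010 → 3-byte char #4 = EA BE B4.
Offset 12: leading byte 0xF0 = 11110000 → 4-byte char #5 = F0 A4 AB 89.
Offset 16: leading byte 0xD7 = 11010111 → 2-byte char #6 = D7 A8.
Leading byte 0xD7 = 11010111 matches 110xxxxx → 2-byte sequence.
Byte 1: 0xD7 = 11010111, payload 10111 (5 bits).
Byte 2: 0xA8 = 10101000 (10xxxxxx ✓), payload 101000.
Concatenate: 10111101000 = 0x5E8 (11 bits → U+05E8).

U+05E8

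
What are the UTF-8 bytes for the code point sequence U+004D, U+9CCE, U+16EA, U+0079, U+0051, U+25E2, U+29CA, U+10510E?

4D E9 B3 8E E1 9B AA 79 51 E2 97 A2 E2 A7 8A F4 85 84 8E

U+004D: 1-byte form → 4D.
U+9CCE: 3-byte form → E9 B3 8E.
U+16EA: 3-byte form → E1 9B AA.
U+0079: 1-byte form → 79.
U+0051: 1-byte form → 51.
U+25E2: 3-byte form → E2 97 A2.
U+29CA: 3-byte form → E2 A7 8A.
U+10510E: 4-byte form → F4 85 84 8E.
Concatenated (19 bytes): 4D E9 B3 8E E1 9B AA 79 51 E2 97 A2 E2 A7 8A F4 85 84 8E.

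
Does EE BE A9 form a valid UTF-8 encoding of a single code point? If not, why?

valid

Leading byte 0xEE = 11101110 → 3-byte form.
Continuation bytes 0xBE=10111110, 0xA9=10101001 all match 10xxxxxx.
Decoded value 0xEFA9 is ≥ 0x800 (shortest form) and not a surrogate.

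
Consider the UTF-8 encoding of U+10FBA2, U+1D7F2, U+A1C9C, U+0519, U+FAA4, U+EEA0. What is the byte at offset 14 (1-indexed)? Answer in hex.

0x99

1-indexed offset 14 is 0-indexed offset 13.
U+10FBA2 → 4-byte form F4 8F AE A2 at offsets 0–3.
U+1D7F2 → 4-byte form F0 9D 9F B2 at offsets 4–7.
U+A1C9C → 4-byte form F2 A1 B2 9C at offsets 8–11.
U+0519 → 2-byte form D4 99 at offsets 12–13.
Offset 13 falls in char 4's range; it's byte 2 of D4 99 = 0x99.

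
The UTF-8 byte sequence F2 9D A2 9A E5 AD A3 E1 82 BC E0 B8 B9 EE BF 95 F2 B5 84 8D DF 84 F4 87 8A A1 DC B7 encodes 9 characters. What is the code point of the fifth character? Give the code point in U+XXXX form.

Offset 0: leading byte 0xF2 = 11110010 → 4-byte char #1 = F2 9D A2 9A.
Offset 4: leading byte 0xE5 = 11100101 → 3-byte char #2 = E5 AD A3.
Offset 7: leading byte 0xE1 = 11100001 → 3-byte char #3 = E1 82 BC.
Offset 10: leading byte 0xE0 = 11100000 → 3-byte char #4 = E0 B8 B9.
Offset 13: leading byte 0xEE = 11101110 → 3-byte char #5 = EE BF 95.
Leading byte 0xEE = 11101110 matches 1110xxxx → 3-byte sequence.
Byte 1: 0xEE = 11101110, payload 1110 (4 bits).
Byte 2: 0xBF = 10111111 (10xxxxxx ✓), payload 111111.
Byte 3: 0x95 = 10010101 (10xxxxxx ✓), payload 010101.
Concatenate: 1110111111010101 = 0xEFD5 (16 bits → U+EFD5).

U+EFD5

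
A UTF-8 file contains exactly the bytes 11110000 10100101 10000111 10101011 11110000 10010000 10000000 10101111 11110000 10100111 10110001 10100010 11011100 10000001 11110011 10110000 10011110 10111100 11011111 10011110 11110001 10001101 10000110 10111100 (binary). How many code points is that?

7

Byte at offset 0: 0xF0 = 11110000 → 4-byte char (#1). Advance 4.
Byte at offset 4: 0xF0 = 11110000 → 4-byte char (#2). Advance 4.
Byte at offset 8: 0xF0 = 11110000 → 4-byte char (#3). Advance 4.
Byte at offset 12: 0xDC = 11011100 → 2-byte char (#4). Advance 2.
Byte at offset 14: 0xF3 = 11110011 → 4-byte char (#5). Advance 4.
Byte at offset 18: 0xDF = 11011111 → 2-byte char (#6). Advance 2.
Byte at offset 20: 0xF1 = 11110001 → 4-byte char (#7). Advance 4.
Reached end at offset 24 after 7 code points.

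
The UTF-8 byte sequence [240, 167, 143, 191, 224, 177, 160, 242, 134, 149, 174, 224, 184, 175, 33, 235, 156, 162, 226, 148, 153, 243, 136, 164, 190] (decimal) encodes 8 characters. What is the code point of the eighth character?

U+C893E

Offset 0: leading byte 0xF0 = 11110000 → 4-byte char #1 = F0 A7 8F BF.
Offset 4: leading byte 0xE0 = 11100000 → 3-byte char #2 = E0 B1 A0.
Offset 7: leading byte 0xF2 = 11110010 → 4-byte char #3 = F2 86 95 AE.
Offset 11: leading byte 0xE0 = 11100000 → 3-byte char #4 = E0 B8 AF.
Offset 14: leading byte 0x21 = 00100001 → 1-byte char #5 = 21.
Offset 15: leading byte 0xEB = 11101011 → 3-byte char #6 = EB 9C A2.
Offset 18: leading byte 0xE2 = 11100010 → 3-byte char #7 = E2 94 99.
Offset 21: leading byte 0xF3 = 11110011 → 4-byte char #8 = F3 88 A4 BE.
Leading byte 0xF3 = 11110011 matches 11110xxx → 4-byte sequence.
Byte 1: 0xF3 = 11110011, payload 011 (3 bits).
Byte 2: 0x88 = 10001000 (10xxxxxx ✓), payload 001000.
Byte 3: 0xA4 = 10100100 (10xxxxxx ✓), payload 100100.
Byte 4: 0xBE = 10111110 (10xxxxxx ✓), payload 111110.
Concatenate: 011001000100100111110 = 0xC893E (21 bits → U+C893E).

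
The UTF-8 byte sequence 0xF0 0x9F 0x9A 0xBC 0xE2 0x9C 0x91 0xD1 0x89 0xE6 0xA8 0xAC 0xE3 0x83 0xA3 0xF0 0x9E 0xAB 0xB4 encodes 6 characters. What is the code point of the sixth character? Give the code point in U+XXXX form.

Offset 0: leading byte 0xF0 = 11110000 → 4-byte char #1 = F0 9F 9A BC.
Offset 4: leading byte 0xE2 = 11100010 → 3-byte char #2 = E2 9C 91.
Offset 7: leading byte 0xD1 = 11010001 → 2-byte char #3 = D1 89.
Offset 9: leading byte 0xE6 = 11100110 → 3-byte char #4 = E6 A8 AC.
Offset 12: leading byte 0xE3 = 11100011 → 3-byte char #5 = E3 83 A3.
Offset 15: leading byte 0xF0 = 11110000 → 4-byte char #6 = F0 9E AB B4.
Leading byte 0xF0 = 11110000 matches 11110xxx → 4-byte sequence.
Byte 1: 0xF0 = 11110000, payload 000 (3 bits).
Byte 2: 0x9E = 10011110 (10xxxxxx ✓), payload 011110.
Byte 3: 0xAB = 10101011 (10xxxxxx ✓), payload 101011.
Byte 4: 0xB4 = 10110100 (10xxxxxx ✓), payload 110100.
Concatenate: 000011110101011110100 = 0x1EAF4 (21 bits → U+1EAF4).

U+1EAF4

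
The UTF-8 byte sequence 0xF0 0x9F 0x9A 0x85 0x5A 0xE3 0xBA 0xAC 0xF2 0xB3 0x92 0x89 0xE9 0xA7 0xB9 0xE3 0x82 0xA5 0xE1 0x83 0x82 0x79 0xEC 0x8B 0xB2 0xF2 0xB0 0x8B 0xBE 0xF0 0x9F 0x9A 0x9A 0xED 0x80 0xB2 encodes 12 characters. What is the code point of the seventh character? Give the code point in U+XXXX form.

U+10C2

Offset 0: leading byte 0xF0 = 11110000 → 4-byte char #1 = F0 9F 9A 85.
Offset 4: leading byte 0x5A = 01011010 → 1-byte char #2 = 5A.
Offset 5: leading byte 0xE3 = 11100011 → 3-byte char #3 = E3 BA AC.
Offset 8: leading byte 0xF2 = 11110010 → 4-byte char #4 = F2 B3 92 89.
Offset 12: leading byte 0xE9 = 11101001 → 3-byte char #5 = E9 A7 B9.
Offset 15: leading byte 0xE3 = 11100011 → 3-byte char #6 = E3 82 A5.
Offset 18: leading byte 0xE1 = 11100001 → 3-byte char #7 = E1 83 82.
Leading byte 0xE1 = 11100001 matches 1110xxxx → 3-byte sequence.
Byte 1: 0xE1 = 11100001, payload 0001 (4 bits).
Byte 2: 0x83 = 10000011 (10xxxxxx ✓), payload 000011.
Byte 3: 0x82 = 10000010 (10xxxxxx ✓), payload 000010.
Concatenate: 0001000011000010 = 0x10C2 (16 bits → U+10C2).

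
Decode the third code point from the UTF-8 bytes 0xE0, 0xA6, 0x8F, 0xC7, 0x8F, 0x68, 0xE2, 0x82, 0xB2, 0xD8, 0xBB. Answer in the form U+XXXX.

U+0068

Offset 0: leading byte 0xE0 = 11100000 → 3-byte char #1 = E0 A6 8F.
Offset 3: leading byte 0xC7 = 11000111 → 2-byte char #2 = C7 8F.
Offset 5: leading byte 0x68 = 01101000 → 1-byte char #3 = 68.
Leading byte 0x68 = 01101000 matches 0xxxxxxx → 1-byte sequence.
Byte 1: 0x68 = 01101000, payload 1101000 (7 bits).
Concatenate: 1101000 = 0x68 (7 bits → U+0068).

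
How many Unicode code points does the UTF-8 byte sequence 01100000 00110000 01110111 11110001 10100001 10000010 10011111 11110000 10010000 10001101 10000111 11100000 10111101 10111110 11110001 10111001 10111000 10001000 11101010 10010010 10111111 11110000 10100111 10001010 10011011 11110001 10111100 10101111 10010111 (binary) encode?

Byte at offset 0: 0x60 = 01100000 → 1-byte char (#1). Advance 1.
Byte at offset 1: 0x30 = 00110000 → 1-byte char (#2). Advance 1.
Byte at offset 2: 0x77 = 01110111 → 1-byte char (#3). Advance 1.
Byte at offset 3: 0xF1 = 11110001 → 4-byte char (#4). Advance 4.
Byte at offset 7: 0xF0 = 11110000 → 4-byte char (#5). Advance 4.
Byte at offset 11: 0xE0 = 11100000 → 3-byte char (#6). Advance 3.
Byte at offset 14: 0xF1 = 11110001 → 4-byte char (#7). Advance 4.
Byte at offset 18: 0xEA = 11101010 → 3-byte char (#8). Advance 3.
Byte at offset 21: 0xF0 = 11110000 → 4-byte char (#9). Advance 4.
Byte at offset 25: 0xF1 = 11110001 → 4-byte char (#10). Advance 4.
Reached end at offset 29 after 10 code points.

10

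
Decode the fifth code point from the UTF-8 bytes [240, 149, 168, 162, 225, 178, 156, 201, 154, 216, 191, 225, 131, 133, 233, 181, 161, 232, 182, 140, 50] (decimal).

Offset 0: leading byte 0xF0 = 11110000 → 4-byte char #1 = F0 95 A8 A2.
Offset 4: leading byte 0xE1 = 11100001 → 3-byte char #2 = E1 B2 9C.
Offset 7: leading byte 0xC9 = 11001001 → 2-byte char #3 = C9 9A.
Offset 9: leading byte 0xD8 = 11011000 → 2-byte char #4 = D8 BF.
Offset 11: leading byte 0xE1 = 11100001 → 3-byte char #5 = E1 83 85.
Leading byte 0xE1 = 11100001 matches 1110xxxx → 3-byte sequence.
Byte 1: 0xE1 = 11100001, payload 0001 (4 bits).
Byte 2: 0x83 = 10000011 (10xxxxxx ✓), payload 000011.
Byte 3: 0x85 = 10000101 (10xxxxxx ✓), payload 000101.
Concatenate: 0001000011000101 = 0x10C5 (16 bits → U+10C5).

U+10C5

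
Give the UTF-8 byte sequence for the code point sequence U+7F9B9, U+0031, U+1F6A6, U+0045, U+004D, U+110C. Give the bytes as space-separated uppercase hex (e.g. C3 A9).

F1 BF A6 B9 31 F0 9F 9A A6 45 4D E1 84 8C

U+7F9B9: 4-byte form → F1 BF A6 B9.
U+0031: 1-byte form → 31.
U+1F6A6: 4-byte form → F0 9F 9A A6.
U+0045: 1-byte form → 45.
U+004D: 1-byte form → 4D.
U+110C: 3-byte form → E1 84 8C.
Concatenated (14 bytes): F1 BF A6 B9 31 F0 9F 9A A6 45 4D E1 84 8C.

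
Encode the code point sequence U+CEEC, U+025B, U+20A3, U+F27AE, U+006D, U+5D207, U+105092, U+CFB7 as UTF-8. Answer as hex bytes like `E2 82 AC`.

U+CEEC: 3-byte form → EC BB AC.
U+025B: 2-byte form → C9 9B.
U+20A3: 3-byte form → E2 82 A3.
U+F27AE: 4-byte form → F3 B2 9E AE.
U+006D: 1-byte form → 6D.
U+5D207: 4-byte form → F1 9D 88 87.
U+105092: 4-byte form → F4 85 82 92.
U+CFB7: 3-byte form → EC BE B7.
Concatenated (24 bytes): EC BB AC C9 9B E2 82 A3 F3 B2 9E AE 6D F1 9D 88 87 F4 85 82 92 EC BE B7.

EC BB AC C9 9B E2 82 A3 F3 B2 9E AE 6D F1 9D 88 87 F4 85 82 92 EC BE B7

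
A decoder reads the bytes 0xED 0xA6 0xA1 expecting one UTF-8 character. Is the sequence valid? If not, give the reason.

invalid (encodes a surrogate (U+D800–U+DFFF))

Structurally a 3-byte sequence; payload = 0xD9A1.
But 0xD9A1 is in U+D800–U+DFFF, the surrogate range. Surrogates are not Unicode scalar values and are forbidden in UTF-8.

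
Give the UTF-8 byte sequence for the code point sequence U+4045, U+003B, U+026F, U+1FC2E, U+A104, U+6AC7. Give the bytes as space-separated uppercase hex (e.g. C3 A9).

E4 81 85 3B C9 AF F0 9F B0 AE EA 84 84 E6 AB 87

U+4045: 3-byte form → E4 81 85.
U+003B: 1-byte form → 3B.
U+026F: 2-byte form → C9 AF.
U+1FC2E: 4-byte form → F0 9F B0 AE.
U+A104: 3-byte form → EA 84 84.
U+6AC7: 3-byte form → E6 AB 87.
Concatenated (16 bytes): E4 81 85 3B C9 AF F0 9F B0 AE EA 84 84 E6 AB 87.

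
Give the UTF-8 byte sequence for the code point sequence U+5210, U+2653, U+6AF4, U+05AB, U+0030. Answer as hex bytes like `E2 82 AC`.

E5 88 90 E2 99 93 E6 AB B4 D6 AB 30

U+5210: 3-byte form → E5 88 90.
U+2653: 3-byte form → E2 99 93.
U+6AF4: 3-byte form → E6 AB B4.
U+05AB: 2-byte form → D6 AB.
U+0030: 1-byte form → 30.
Concatenated (12 bytes): E5 88 90 E2 99 93 E6 AB B4 D6 AB 30.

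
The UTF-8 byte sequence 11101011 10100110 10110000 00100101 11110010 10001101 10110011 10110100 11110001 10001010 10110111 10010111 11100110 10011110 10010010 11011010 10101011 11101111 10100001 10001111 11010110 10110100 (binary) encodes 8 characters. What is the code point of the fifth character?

U+6792

Offset 0: leading byte 0xEB = 11101011 → 3-byte char #1 = EB A6 B0.
Offset 3: leading byte 0x25 = 00100101 → 1-byte char #2 = 25.
Offset 4: leading byte 0xF2 = 11110010 → 4-byte char #3 = F2 8D B3 B4.
Offset 8: leading byte 0xF1 = 11110001 → 4-byte char #4 = F1 8A B7 97.
Offset 12: leading byte 0xE6 = 11100110 → 3-byte char #5 = E6 9E 92.
Leading byte 0xE6 = 11100110 matches 1110xxxx → 3-byte sequence.
Byte 1: 0xE6 = 11100110, payload 0110 (4 bits).
Byte 2: 0x9E = 10011110 (10xxxxxx ✓), payload 011110.
Byte 3: 0x92 = 10010010 (10xxxxxx ✓), payload 010010.
Concatenate: 0110011110010010 = 0x6792 (16 bits → U+6792).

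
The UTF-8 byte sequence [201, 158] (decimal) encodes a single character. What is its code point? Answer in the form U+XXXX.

Leading byte 0xC9 = 11001001 matches 110xxxxx → 2-byte sequence.
Byte 1: 0xC9 = 11001001, payload 01001 (5 bits).
Byte 2: 0x9E = 10011110 (10xxxxxx ✓), payload 011110.
Concatenate: 01001011110 = 0x25E (11 bits → U+025E).

U+025E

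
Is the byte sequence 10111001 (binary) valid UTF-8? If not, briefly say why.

Byte 0xB9 = 10111001 has the form 10xxxxxx — a continuation byte — but there is no preceding leading byte.

invalid (continuation byte with no leading byte)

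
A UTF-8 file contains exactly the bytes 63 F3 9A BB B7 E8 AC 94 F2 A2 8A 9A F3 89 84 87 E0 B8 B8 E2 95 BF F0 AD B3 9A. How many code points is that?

8

Byte at offset 0: 0x63 = 01100011 → 1-byte char (#1). Advance 1.
Byte at offset 1: 0xF3 = 11110011 → 4-byte char (#2). Advance 4.
Byte at offset 5: 0xE8 = 11101000 → 3-byte char (#3). Advance 3.
Byte at offset 8: 0xF2 = 11110010 → 4-byte char (#4). Advance 4.
Byte at offset 12: 0xF3 = 11110011 → 4-byte char (#5). Advance 4.
Byte at offset 16: 0xE0 = 11100000 → 3-byte char (#6). Advance 3.
Byte at offset 19: 0xE2 = 11100010 → 3-byte char (#7). Advance 3.
Byte at offset 22: 0xF0 = 11110000 → 4-byte char (#8). Advance 4.
Reached end at offset 26 after 8 code points.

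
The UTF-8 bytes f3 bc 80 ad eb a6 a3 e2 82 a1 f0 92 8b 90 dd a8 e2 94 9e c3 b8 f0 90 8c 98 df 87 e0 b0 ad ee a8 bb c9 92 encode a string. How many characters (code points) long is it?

Byte at offset 0: 0xF3 = 11110011 → 4-byte char (#1). Advance 4.
Byte at offset 4: 0xEB = 11101011 → 3-byte char (#2). Advance 3.
Byte at offset 7: 0xE2 = 11100010 → 3-byte char (#3). Advance 3.
Byte at offset 10: 0xF0 = 11110000 → 4-byte char (#4). Advance 4.
Byte at offset 14: 0xDD = 11011101 → 2-byte char (#5). Advance 2.
Byte at offset 16: 0xE2 = 11100010 → 3-byte char (#6). Advance 3.
Byte at offset 19: 0xC3 = 11000011 → 2-byte char (#7). Advance 2.
Byte at offset 21: 0xF0 = 11110000 → 4-byte char (#8). Advance 4.
Byte at offset 25: 0xDF = 11011111 → 2-byte char (#9). Advance 2.
Byte at offset 27: 0xE0 = 11100000 → 3-byte char (#10). Advance 3.
Byte at offset 30: 0xEE = 11101110 → 3-byte char (#11). Advance 3.
Byte at offset 33: 0xC9 = 11001001 → 2-byte char (#12). Advance 2.
Reached end at offset 35 after 12 code points.

12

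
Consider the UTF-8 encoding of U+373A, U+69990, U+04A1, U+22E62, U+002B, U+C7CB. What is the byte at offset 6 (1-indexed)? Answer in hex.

1-indexed offset 6 is 0-indexed offset 5.
U+373A → 3-byte form E3 9C BA at offsets 0–2.
U+69990 → 4-byte form F1 A9 A6 90 at offsets 3–6.
Offset 5 falls in char 2's range; it's byte 3 of F1 A9 A6 90 = 0xA6.

0xA6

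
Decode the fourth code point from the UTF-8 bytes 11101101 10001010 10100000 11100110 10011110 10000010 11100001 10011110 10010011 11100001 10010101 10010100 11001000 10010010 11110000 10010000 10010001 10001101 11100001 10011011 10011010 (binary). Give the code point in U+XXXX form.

Offset 0: leading byte 0xED = 11101101 → 3-byte char #1 = ED 8A A0.
Offset 3: leading byte 0xE6 = 11100110 → 3-byte char #2 = E6 9E 82.
Offset 6: leading byte 0xE1 = 11100001 → 3-byte char #3 = E1 9E 93.
Offset 9: leading byte 0xE1 = 11100001 → 3-byte char #4 = E1 95 94.
Leading byte 0xE1 = 11100001 matches 1110xxxx → 3-byte sequence.
Byte 1: 0xE1 = 11100001, payload 0001 (4 bits).
Byte 2: 0x95 = 10010101 (10xxxxxx ✓), payload 010101.
Byte 3: 0x94 = 10010100 (10xxxxxx ✓), payload 010100.
Concatenate: 0001010101010100 = 0x1554 (16 bits → U+1554).

U+1554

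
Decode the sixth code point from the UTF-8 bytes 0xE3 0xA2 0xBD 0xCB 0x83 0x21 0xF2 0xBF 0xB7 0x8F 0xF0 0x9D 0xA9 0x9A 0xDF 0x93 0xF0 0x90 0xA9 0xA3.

U+07D3

Offset 0: leading byte 0xE3 = 11100011 → 3-byte char #1 = E3 A2 BD.
Offset 3: leading byte 0xCB = 11001011 → 2-byte char #2 = CB 83.
Offset 5: leading byte 0x21 = 00100001 → 1-byte char #3 = 21.
Offset 6: leading byte 0xF2 = 11110010 → 4-byte char #4 = F2 BF B7 8F.
Offset 10: leading byte 0xF0 = 11110000 → 4-byte char #5 = F0 9D A9 9A.
Offset 14: leading byte 0xDF = 11011111 → 2-byte char #6 = DF 93.
Leading byte 0xDF = 11011111 matches 110xxxxx → 2-byte sequence.
Byte 1: 0xDF = 11011111, payload 11111 (5 bits).
Byte 2: 0x93 = 10010011 (10xxxxxx ✓), payload 010011.
Concatenate: 11111010011 = 0x7D3 (11 bits → U+07D3).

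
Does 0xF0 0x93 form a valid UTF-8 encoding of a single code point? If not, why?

invalid (sequence truncated)

Leading byte 0xF0 = 11110000 → 4-byte form, but only 2 bytes are present.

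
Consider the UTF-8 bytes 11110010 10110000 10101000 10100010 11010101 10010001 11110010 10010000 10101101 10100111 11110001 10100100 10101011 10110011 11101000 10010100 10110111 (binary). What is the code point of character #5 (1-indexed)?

U+8537

Offset 0: leading byte 0xF2 = 11110010 → 4-byte char #1 = F2 B0 A8 A2.
Offset 4: leading byte 0xD5 = 11010101 → 2-byte char #2 = D5 91.
Offset 6: leading byte 0xF2 = 11110010 → 4-byte char #3 = F2 90 AD A7.
Offset 10: leading byte 0xF1 = 11110001 → 4-byte char #4 = F1 A4 AB B3.
Offset 14: leading byte 0xE8 = 11101000 → 3-byte char #5 = E8 94 B7.
Leading byte 0xE8 = 11101000 matches 1110xxxx → 3-byte sequence.
Byte 1: 0xE8 = 11101000, payload 1000 (4 bits).
Byte 2: 0x94 = 10010100 (10xxxxxx ✓), payload 010100.
Byte 3: 0xB7 = 10110111 (10xxxxxx ✓), payload 110111.
Concatenate: 1000010100110111 = 0x8537 (16 bits → U+8537).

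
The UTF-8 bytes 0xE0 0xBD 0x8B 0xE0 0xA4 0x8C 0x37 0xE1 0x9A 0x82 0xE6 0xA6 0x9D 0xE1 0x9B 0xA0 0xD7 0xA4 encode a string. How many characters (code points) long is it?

Byte at offset 0: 0xE0 = 11100000 → 3-byte char (#1). Advance 3.
Byte at offset 3: 0xE0 = 11100000 → 3-byte char (#2). Advance 3.
Byte at offset 6: 0x37 = 00110111 → 1-byte char (#3). Advance 1.
Byte at offset 7: 0xE1 = 11100001 → 3-byte char (#4). Advance 3.
Byte at offset 10: 0xE6 = 11100110 → 3-byte char (#5). Advance 3.
Byte at offset 13: 0xE1 = 11100001 → 3-byte char (#6). Advance 3.
Byte at offset 16: 0xD7 = 11010111 → 2-byte char (#7). Advance 2.
Reached end at offset 18 after 7 code points.

7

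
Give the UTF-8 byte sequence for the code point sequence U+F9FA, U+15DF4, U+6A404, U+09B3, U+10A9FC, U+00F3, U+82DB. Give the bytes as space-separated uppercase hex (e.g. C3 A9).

U+F9FA: 3-byte form → EF A7 BA.
U+15DF4: 4-byte form → F0 95 B7 B4.
U+6A404: 4-byte form → F1 AA 90 84.
U+09B3: 3-byte form → E0 A6 B3.
U+10A9FC: 4-byte form → F4 8A A7 BC.
U+00F3: 2-byte form → C3 B3.
U+82DB: 3-byte form → E8 8B 9B.
Concatenated (23 bytes): EF A7 BA F0 95 B7 B4 F1 AA 90 84 E0 A6 B3 F4 8A A7 BC C3 B3 E8 8B 9B.

EF A7 BA F0 95 B7 B4 F1 AA 90 84 E0 A6 B3 F4 8A A7 BC C3 B3 E8 8B 9B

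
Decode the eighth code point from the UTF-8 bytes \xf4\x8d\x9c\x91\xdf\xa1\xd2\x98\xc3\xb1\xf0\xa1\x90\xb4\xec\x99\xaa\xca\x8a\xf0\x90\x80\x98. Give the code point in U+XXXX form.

U+10018

Offset 0: leading byte 0xF4 = 11110100 → 4-byte char #1 = F4 8D 9C 91.
Offset 4: leading byte 0xDF = 11011111 → 2-byte char #2 = DF A1.
Offset 6: leading byte 0xD2 = 11010010 → 2-byte char #3 = D2 98.
Offset 8: leading byte 0xC3 = 11000011 → 2-byte char #4 = C3 B1.
Offset 10: leading byte 0xF0 = 11110000 → 4-byte char #5 = F0 A1 90 B4.
Offset 14: leading byte 0xEC = 11101100 → 3-byte char #6 = EC 99 AA.
Offset 17: leading byte 0xCA = 11001010 → 2-byte char #7 = CA 8A.
Offset 19: leading byte 0xF0 = 11110000 → 4-byte char #8 = F0 90 80 98.
Leading byte 0xF0 = 11110000 matches 11110xxx → 4-byte sequence.
Byte 1: 0xF0 = 11110000, payload 000 (3 bits).
Byte 2: 0x90 = 10010000 (10xxxxxx ✓), payload 010000.
Byte 3: 0x80 = 10000000 (10xxxxxx ✓), payload 000000.
Byte 4: 0x98 = 10011000 (10xxxxxx ✓), payload 011000.
Concatenate: 000010000000000011000 = 0x10018 (21 bits → U+10018).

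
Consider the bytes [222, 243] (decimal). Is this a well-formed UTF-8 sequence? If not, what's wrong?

invalid (non-continuation byte where continuation expected)

Leading byte 0xDE = 11011110 → 2-byte form.
Byte 2 is 0xF3 = 11110011, which is not 10xxxxxx — expected a continuation byte.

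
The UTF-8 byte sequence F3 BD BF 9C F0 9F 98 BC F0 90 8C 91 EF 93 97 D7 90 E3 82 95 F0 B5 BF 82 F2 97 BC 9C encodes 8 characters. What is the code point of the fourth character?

U+F4D7

Offset 0: leading byte 0xF3 = 11110011 → 4-byte char #1 = F3 BD BF 9C.
Offset 4: leading byte 0xF0 = 11110000 → 4-byte char #2 = F0 9F 98 BC.
Offset 8: leading byte 0xF0 = 11110000 → 4-byte char #3 = F0 90 8C 91.
Offset 12: leading byte 0xEF = 11101111 → 3-byte char #4 = EF 93 97.
Leading byte 0xEF = 11101111 matches 1110xxxx → 3-byte sequence.
Byte 1: 0xEF = 11101111, payload 1111 (4 bits).
Byte 2: 0x93 = 10010011 (10xxxxxx ✓), payload 010011.
Byte 3: 0x97 = 10010111 (10xxxxxx ✓), payload 010111.
Concatenate: 1111010011010111 = 0xF4D7 (16 bits → U+F4D7).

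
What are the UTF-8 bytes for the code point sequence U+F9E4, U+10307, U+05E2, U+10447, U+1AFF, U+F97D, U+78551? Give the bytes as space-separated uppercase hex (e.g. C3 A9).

EF A7 A4 F0 90 8C 87 D7 A2 F0 90 91 87 E1 AB BF EF A5 BD F1 B8 95 91

U+F9E4: 3-byte form → EF A7 A4.
U+10307: 4-byte form → F0 90 8C 87.
U+05E2: 2-byte form → D7 A2.
U+10447: 4-byte form → F0 90 91 87.
U+1AFF: 3-byte form → E1 AB BF.
U+F97D: 3-byte form → EF A5 BD.
U+78551: 4-byte form → F1 B8 95 91.
Concatenated (23 bytes): EF A7 A4 F0 90 8C 87 D7 A2 F0 90 91 87 E1 AB BF EF A5 BD F1 B8 95 91.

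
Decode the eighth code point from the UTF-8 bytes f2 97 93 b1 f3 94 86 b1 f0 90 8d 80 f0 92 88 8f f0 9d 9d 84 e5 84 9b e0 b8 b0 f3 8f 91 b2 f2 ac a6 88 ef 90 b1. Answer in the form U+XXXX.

U+CF472

Offset 0: leading byte 0xF2 = 11110010 → 4-byte char #1 = F2 97 93 B1.
Offset 4: leading byte 0xF3 = 11110011 → 4-byte char #2 = F3 94 86 B1.
Offset 8: leading byte 0xF0 = 11110000 → 4-byte char #3 = F0 90 8D 80.
Offset 12: leading byte 0xF0 = 11110000 → 4-byte char #4 = F0 92 88 8F.
Offset 16: leading byte 0xF0 = 11110000 → 4-byte char #5 = F0 9D 9D 84.
Offset 20: leading byte 0xE5 = 11100101 → 3-byte char #6 = E5 84 9B.
Offset 23: leading byte 0xE0 = 11100000 → 3-byte char #7 = E0 B8 B0.
Offset 26: leading byte 0xF3 = 11110011 → 4-byte char #8 = F3 8F 91 B2.
Leading byte 0xF3 = 11110011 matches 11110xxx → 4-byte sequence.
Byte 1: 0xF3 = 11110011, payload 011 (3 bits).
Byte 2: 0x8F = 10001111 (10xxxxxx ✓), payload 001111.
Byte 3: 0x91 = 10010001 (10xxxxxx ✓), payload 010001.
Byte 4: 0xB2 = 10110010 (10xxxxxx ✓), payload 110010.
Concatenate: 011001111010001110010 = 0xCF472 (21 bits → U+CF472).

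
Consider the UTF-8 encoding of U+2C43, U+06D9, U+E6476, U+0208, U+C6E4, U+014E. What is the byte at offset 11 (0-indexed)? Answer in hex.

U+2C43 → 3-byte form E2 B1 83 at offsets 0–2.
U+06D9 → 2-byte form DB 99 at offsets 3–4.
U+E6476 → 4-byte form F3 A6 91 B6 at offsets 5–8.
U+0208 → 2-byte form C8 88 at offsets 9–10.
U+C6E4 → 3-byte form EC 9B A4 at offsets 11–13.
Offset 11 falls in char 5's range; it's byte 1 of EC 9B A4 = 0xEC.

0xEC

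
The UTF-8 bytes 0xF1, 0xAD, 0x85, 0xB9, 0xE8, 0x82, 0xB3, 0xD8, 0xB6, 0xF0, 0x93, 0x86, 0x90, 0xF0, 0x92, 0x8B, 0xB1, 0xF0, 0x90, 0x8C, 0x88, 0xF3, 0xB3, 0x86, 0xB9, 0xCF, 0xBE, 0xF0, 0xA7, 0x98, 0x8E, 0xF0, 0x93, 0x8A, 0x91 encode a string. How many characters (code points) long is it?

Byte at offset 0: 0xF1 = 11110001 → 4-byte char (#1). Advance 4.
Byte at offset 4: 0xE8 = 11101000 → 3-byte char (#2). Advance 3.
Byte at offset 7: 0xD8 = 11011000 → 2-byte char (#3). Advance 2.
Byte at offset 9: 0xF0 = 11110000 → 4-byte char (#4). Advance 4.
Byte at offset 13: 0xF0 = 11110000 → 4-byte char (#5). Advance 4.
Byte at offset 17: 0xF0 = 11110000 → 4-byte char (#6). Advance 4.
Byte at offset 21: 0xF3 = 11110011 → 4-byte char (#7). Advance 4.
Byte at offset 25: 0xCF = 11001111 → 2-byte char (#8). Advance 2.
Byte at offset 27: 0xF0 = 11110000 → 4-byte char (#9). Advance 4.
Byte at offset 31: 0xF0 = 11110000 → 4-byte char (#10). Advance 4.
Reached end at offset 35 after 10 code points.

10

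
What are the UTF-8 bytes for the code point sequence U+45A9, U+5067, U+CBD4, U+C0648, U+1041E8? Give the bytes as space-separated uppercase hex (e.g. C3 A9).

U+45A9: 3-byte form → E4 96 A9.
U+5067: 3-byte form → E5 81 A7.
U+CBD4: 3-byte form → EC AF 94.
U+C0648: 4-byte form → F3 80 99 88.
U+1041E8: 4-byte form → F4 84 87 A8.
Concatenated (17 bytes): E4 96 A9 E5 81 A7 EC AF 94 F3 80 99 88 F4 84 87 A8.

E4 96 A9 E5 81 A7 EC AF 94 F3 80 99 88 F4 84 87 A8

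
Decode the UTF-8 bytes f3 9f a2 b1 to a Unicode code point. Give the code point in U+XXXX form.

Leading byte 0xF3 = 11110011 matches 11110xxx → 4-byte sequence.
Byte 1: 0xF3 = 11110011, payload 011 (3 bits).
Byte 2: 0x9F = 10011111 (10xxxxxx ✓), payload 011111.
Byte 3: 0xA2 = 10100010 (10xxxxxx ✓), payload 100010.
Byte 4: 0xB1 = 10110001 (10xxxxxx ✓), payload 110001.
Concatenate: 011011111100010110001 = 0xDF8B1 (21 bits → U+DF8B1).

U+DF8B1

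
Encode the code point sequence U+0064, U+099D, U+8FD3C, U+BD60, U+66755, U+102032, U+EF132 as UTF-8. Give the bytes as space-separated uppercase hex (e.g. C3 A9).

U+0064: 1-byte form → 64.
U+099D: 3-byte form → E0 A6 9D.
U+8FD3C: 4-byte form → F2 8F B4 BC.
U+BD60: 3-byte form → EB B5 A0.
U+66755: 4-byte form → F1 A6 9D 95.
U+102032: 4-byte form → F4 82 80 B2.
U+EF132: 4-byte form → F3 AF 84 B2.
Concatenated (23 bytes): 64 E0 A6 9D F2 8F B4 BC EB B5 A0 F1 A6 9D 95 F4 82 80 B2 F3 AF 84 B2.

64 E0 A6 9D F2 8F B4 BC EB B5 A0 F1 A6 9D 95 F4 82 80 B2 F3 AF 84 B2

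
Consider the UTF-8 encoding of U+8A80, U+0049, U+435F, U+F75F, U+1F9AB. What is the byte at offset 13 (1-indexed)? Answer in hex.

0xA6

1-indexed offset 13 is 0-indexed offset 12.
U+8A80 → 3-byte form E8 AA 80 at offsets 0–2.
U+0049 → 1-byte form 49 at offsets 3–3.
U+435F → 3-byte form E4 8D 9F at offsets 4–6.
U+F75F → 3-byte form EF 9D 9F at offsets 7–9.
U+1F9AB → 4-byte form F0 9F A6 AB at offsets 10–13.
Offset 12 falls in char 5's range; it's byte 3 of F0 9F A6 AB = 0xA6.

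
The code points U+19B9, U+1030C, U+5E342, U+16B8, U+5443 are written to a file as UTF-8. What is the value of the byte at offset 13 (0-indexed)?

0xB8

U+19B9 → 3-byte form E1 A6 B9 at offsets 0–2.
U+1030C → 4-byte form F0 90 8C 8C at offsets 3–6.
U+5E342 → 4-byte form F1 9E 8D 82 at offsets 7–10.
U+16B8 → 3-byte form E1 9A B8 at offsets 11–13.
Offset 13 falls in char 4's range; it's byte 3 of E1 9A B8 = 0xB8.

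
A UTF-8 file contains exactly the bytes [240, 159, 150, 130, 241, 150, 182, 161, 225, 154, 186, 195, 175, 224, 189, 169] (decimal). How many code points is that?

5

Byte at offset 0: 0xF0 = 11110000 → 4-byte char (#1). Advance 4.
Byte at offset 4: 0xF1 = 11110001 → 4-byte char (#2). Advance 4.
Byte at offset 8: 0xE1 = 11100001 → 3-byte char (#3). Advance 3.
Byte at offset 11: 0xC3 = 11000011 → 2-byte char (#4). Advance 2.
Byte at offset 13: 0xE0 = 11100000 → 3-byte char (#5). Advance 3.
Reached end at offset 16 after 5 code points.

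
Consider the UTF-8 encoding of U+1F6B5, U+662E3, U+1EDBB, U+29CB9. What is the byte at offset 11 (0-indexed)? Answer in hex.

U+1F6B5 → 4-byte form F0 9F 9A B5 at offsets 0–3.
U+662E3 → 4-byte form F1 A6 8B A3 at offsets 4–7.
U+1EDBB → 4-byte form F0 9E B6 BB at offsets 8–11.
Offset 11 falls in char 3's range; it's byte 4 of F0 9E B6 BB = 0xBB.

0xBB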